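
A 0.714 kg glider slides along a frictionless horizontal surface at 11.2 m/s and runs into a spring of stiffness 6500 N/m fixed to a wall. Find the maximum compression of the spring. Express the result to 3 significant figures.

x = 0.117 m

Conservation of energy between contact and max compression: ½mv² = ½kx²
x = v√(m/k) = 11.2 × √(0.714/6500) = 0.1174 m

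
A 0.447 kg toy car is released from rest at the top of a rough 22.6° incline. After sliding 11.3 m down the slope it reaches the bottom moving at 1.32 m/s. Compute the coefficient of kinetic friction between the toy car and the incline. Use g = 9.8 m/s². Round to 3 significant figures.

Energy balance down the incline: mg L sinθ − ½mv² = μ_k (mg cosθ) L
mgL sinθ = 19.023 J; ½mv² = 0.38943 J
W_f = 19.023 − 0.38943 = 18.63 J
μ_k = W_f/(mg cosθ · L) = 18.63/(4.044 × 11.3) = 0.4077

μ_k = 0.408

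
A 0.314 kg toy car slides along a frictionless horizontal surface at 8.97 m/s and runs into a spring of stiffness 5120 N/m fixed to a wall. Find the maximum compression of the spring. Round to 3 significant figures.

All KE is stored as spring PE at maximum compression: ½mv² = ½kx²
x = v√(m/k) = 8.97 × √(0.314/5120) = 0.07025 m

x = 0.0702 m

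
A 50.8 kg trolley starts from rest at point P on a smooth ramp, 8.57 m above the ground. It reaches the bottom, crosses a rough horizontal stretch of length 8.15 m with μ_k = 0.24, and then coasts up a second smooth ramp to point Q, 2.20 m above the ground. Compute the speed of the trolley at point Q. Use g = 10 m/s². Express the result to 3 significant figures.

Energy at P: mgh₁ = (50.8)(10)(8.57) = 4353.6 J
Friction loss: W_f = μ_k mg d = 993.6 J
At Q: ½mv² + mgh₂ = mgh₁ − W_f
½mv² = 4353.6 − 993.6 − 1117.6 = 2242.3 J
v = √(2 × 2242.3/50.8) = 9.396 m/s

v = 9.40 m/s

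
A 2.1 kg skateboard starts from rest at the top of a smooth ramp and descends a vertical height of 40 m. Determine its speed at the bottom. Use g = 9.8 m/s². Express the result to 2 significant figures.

Mechanical energy is conserved (no friction): mgh = ½mv²
v = √(2gh) = √(2 × 9.8 × 40) = √784.00 = 28.00 m/s

v = 28 m/s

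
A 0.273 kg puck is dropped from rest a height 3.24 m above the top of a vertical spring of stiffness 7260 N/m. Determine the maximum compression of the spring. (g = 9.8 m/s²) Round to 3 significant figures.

Let x be the compression. The total drop is H + x, and the puck is instantaneously at rest at max compression, so energy conservation gives:
mg(H + x) = ½kx²
½(7260)x² − (0.273)(9.8)x − (0.273)(9.8)(3.24) = 0
3630x² − 2.675x − 8.668 = 0
x = [2.675 + √(7.158 + 125864)]/(2 × 3630) = 0.04924 m

x = 0.0492 m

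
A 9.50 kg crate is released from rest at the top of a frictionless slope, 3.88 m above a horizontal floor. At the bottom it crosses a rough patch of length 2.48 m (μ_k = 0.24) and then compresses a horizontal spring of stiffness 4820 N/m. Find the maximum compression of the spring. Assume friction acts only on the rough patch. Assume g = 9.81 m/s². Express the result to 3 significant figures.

Initial energy: E₁ = mgh = (9.50)(9.81)(3.88) = 361.60 J
Friction removes W_f = μ_k mg d = (0.24)(9.50)(9.81)(2.48) = 55.47 J
Energy reaching the spring: E = 361.60 − 55.47 = 306.13 J
At max compression ½kx² = E ⇒ x = √(2E/k) = √(2 × 306.13/4820) = 0.3564 m

x = 0.356 m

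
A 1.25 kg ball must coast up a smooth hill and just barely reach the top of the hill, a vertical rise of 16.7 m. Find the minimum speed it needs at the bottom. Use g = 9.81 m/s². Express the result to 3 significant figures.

v = 18.1 m/s

At the top it is momentarily at rest, so all KE converts to PE: ½mv² = mgh
v = √(2gh) = √(2 × 9.81 × 16.7) = 18.10 m/s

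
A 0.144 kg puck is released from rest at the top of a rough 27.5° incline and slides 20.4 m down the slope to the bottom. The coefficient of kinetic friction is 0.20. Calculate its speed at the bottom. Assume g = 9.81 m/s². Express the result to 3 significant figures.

v = 10.7 m/s

Work–energy: mg(L sinθ) − μ_k(mg cosθ)L = ½mv²
mgh = mgL sinθ = (0.144)(9.81)(20.4)sin27.5° = 13.307 J
W_f = μ_k mg cosθ · L = (0.20)(0.144)(9.81)cos27.5°·20.4 = 5.112 J
½mv² = 13.307 − 5.112 = 8.1943 J
v = √(2 × 8.1943/0.144) = 10.67 m/s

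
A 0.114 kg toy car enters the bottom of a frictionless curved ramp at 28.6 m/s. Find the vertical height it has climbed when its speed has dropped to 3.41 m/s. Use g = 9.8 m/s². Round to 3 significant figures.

h = 41.1 m

Conservation of energy: ½mv₁² = ½mv₂² + mgh
h = (v₁² − v₂²)/(2g) = (28.6² − 3.41²)/(2 × 9.8) = 41.14 m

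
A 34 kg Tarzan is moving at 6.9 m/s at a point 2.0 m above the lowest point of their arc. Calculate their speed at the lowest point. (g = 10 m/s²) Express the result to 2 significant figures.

v = 9.4 m/s

Equating total energy at the two states: ½mv₀² + mgh = ½mv²
v² = v₀² + 2gh = (6.9)² + 2(10)(2.0) = 87.610
v = √87.610 = 9.360 m/s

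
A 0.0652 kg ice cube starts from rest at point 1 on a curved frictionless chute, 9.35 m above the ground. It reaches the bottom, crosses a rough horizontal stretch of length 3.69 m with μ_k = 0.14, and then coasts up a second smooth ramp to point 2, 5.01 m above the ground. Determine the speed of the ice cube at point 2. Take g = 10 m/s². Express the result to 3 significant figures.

v = 8.74 m/s

Energy at 1: mgh₁ = (0.0652)(10)(9.35) = 6.0962 J
Friction loss: W_f = μ_k mg d = 0.3368 J
At 2: ½mv² + mgh₂ = mgh₁ − W_f
½mv² = 6.0962 − 0.3368 − 3.2665 = 2.4929 J
v = √(2 × 2.4929/0.0652) = 8.745 m/s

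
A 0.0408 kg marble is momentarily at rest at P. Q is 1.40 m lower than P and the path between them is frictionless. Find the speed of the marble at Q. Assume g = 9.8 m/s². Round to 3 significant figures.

By conservation of mechanical energy, mgh = ½mv²
v = √(2gh) = √(2 × 9.8 × 1.40) = √27.440 = 5.238 m/s

v = 5.24 m/s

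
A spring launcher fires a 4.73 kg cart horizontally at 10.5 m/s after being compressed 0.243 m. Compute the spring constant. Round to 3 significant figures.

k = 8830 N/m

Energy stored in the spring equals the launch KE: ½kx² = ½mv²
k = mv²/x² = (4.73)(10.5)²/(0.243)² = 8831 N/m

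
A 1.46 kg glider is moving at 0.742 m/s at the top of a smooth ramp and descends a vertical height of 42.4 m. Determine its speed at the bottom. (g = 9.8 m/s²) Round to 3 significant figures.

By conservation of mechanical energy, ½mv₀² + mgh = ½mv²
v² = v₀² + 2gh = (0.742)² + 2(9.8)(42.4) = 831.59
v = √831.59 = 28.84 m/s

v = 28.8 m/s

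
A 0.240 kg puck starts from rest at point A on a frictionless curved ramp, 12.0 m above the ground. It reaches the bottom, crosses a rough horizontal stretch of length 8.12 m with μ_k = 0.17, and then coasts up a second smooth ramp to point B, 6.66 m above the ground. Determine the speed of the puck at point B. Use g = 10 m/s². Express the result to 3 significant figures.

Energy at A: mgh₁ = (0.240)(10)(12.0) = 28.800 J
Friction loss: W_f = μ_k mg d = 3.313 J
At B: ½mv² + mgh₂ = mgh₁ − W_f
½mv² = 28.800 − 3.313 − 15.984 = 9.5030 J
v = √(2 × 9.5030/0.240) = 8.899 m/s

v = 8.90 m/s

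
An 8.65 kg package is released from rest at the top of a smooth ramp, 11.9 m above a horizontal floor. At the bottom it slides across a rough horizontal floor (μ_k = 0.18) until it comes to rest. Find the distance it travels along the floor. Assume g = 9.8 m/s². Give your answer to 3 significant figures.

d = 66.1 m

Applying the work–energy principle:
At rest all PE has been dissipated by friction: mgh = μ_k m g d
d = h/μ_k = 11.9/0.18 = 66.11 m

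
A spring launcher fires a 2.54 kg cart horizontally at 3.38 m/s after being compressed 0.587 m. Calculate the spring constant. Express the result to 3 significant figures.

½kx² = ½mv²
k = mv²/x² = (2.54)(3.38)²/(0.587)² = 84.22 N/m

k = 84.2 N/m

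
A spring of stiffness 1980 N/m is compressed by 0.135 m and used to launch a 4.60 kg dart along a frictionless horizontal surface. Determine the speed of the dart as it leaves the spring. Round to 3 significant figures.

Conservation of energy: ½kx² = ½mv²
v = x√(k/m) = 0.135 × √(1980/4.60) = 2.801 m/s

v = 2.80 m/s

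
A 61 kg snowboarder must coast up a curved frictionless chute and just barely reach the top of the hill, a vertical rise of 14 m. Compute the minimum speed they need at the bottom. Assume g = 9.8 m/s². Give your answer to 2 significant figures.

v = 17 m/s

At the top they are momentarily at rest, so all KE converts to PE: ½mv² = mgh
v = √(2gh) = √(2 × 9.8 × 14) = 16.57 m/s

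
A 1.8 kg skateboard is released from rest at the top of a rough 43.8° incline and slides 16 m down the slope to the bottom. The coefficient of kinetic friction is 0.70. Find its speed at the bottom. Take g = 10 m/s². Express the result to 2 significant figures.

v = 7.7 m/s

Taking the bottom as reference, mgh = ½mv² + μ_k N L with h = L sinθ, N = mg cosθ:
mgh = mgL sinθ = (1.8)(10)(16)sin43.8° = 199.34 J
W_f = μ_k mg cosθ · L = (0.70)(1.8)(10)cos43.8°·16 = 145.5 J
½mv² = 199.34 − 145.5 = 53.830 J
v = √(2 × 53.830/1.8) = 7.734 m/s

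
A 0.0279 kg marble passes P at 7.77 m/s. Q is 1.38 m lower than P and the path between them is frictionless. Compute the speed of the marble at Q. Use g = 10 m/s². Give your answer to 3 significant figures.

By conservation of mechanical energy, ½mv₀² + mgh = ½mv²
v² = v₀² + 2gh = (7.77)² + 2(10)(1.38) = 87.973
v = √87.973 = 9.379 m/s

v = 9.38 m/s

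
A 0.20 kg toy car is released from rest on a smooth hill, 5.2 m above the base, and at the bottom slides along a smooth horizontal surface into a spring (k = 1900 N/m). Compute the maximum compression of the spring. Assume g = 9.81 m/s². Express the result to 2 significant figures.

x = 0.10 m

At max compression the car is momentarily at rest: mgh = ½kx²
x = √(2mgh/k) = √(2 × 0.20 × 9.81 × 5.2 / 1900) = 0.1036 m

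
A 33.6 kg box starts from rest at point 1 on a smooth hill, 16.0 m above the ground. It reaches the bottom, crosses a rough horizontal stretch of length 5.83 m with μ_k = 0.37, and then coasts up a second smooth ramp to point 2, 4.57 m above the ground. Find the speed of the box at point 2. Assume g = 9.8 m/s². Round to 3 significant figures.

Energy at 1: mgh₁ = (33.6)(9.8)(16.0) = 5268.5 J
Friction loss: W_f = μ_k mg d = 710.3 J
At 2: ½mv² + mgh₂ = mgh₁ − W_f
½mv² = 5268.5 − 710.3 − 1504.8 = 3053.4 J
v = √(2 × 3053.4/33.6) = 13.48 m/s

v = 13.5 m/s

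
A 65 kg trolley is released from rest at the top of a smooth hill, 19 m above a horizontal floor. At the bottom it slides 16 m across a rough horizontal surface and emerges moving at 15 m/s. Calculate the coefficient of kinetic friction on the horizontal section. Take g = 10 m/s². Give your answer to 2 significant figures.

μ_k = 0.48

Applying the work–energy principle:
mgh = ½mv² + μ_k m g d
mgh = 12350 J; ½mv² = 7312.5 J
W_f = 12350 − 7312.5 = 5038 J
μ_k = W_f/(mg·d) = 5038/(650.0 × 16) = 0.4844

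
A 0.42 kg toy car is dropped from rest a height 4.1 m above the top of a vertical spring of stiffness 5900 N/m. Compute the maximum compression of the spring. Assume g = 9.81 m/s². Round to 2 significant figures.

Let x be the compression. The total drop is H + x, and the car is instantaneously at rest at max compression, so energy conservation gives:
mg(H + x) = ½kx²
½(5900)x² − (0.42)(9.81)x − (0.42)(9.81)(4.1) = 0
2950x² − 4.120x − 16.89 = 0
x = [4.120 + √(16.98 + 199335)]/(2 × 2950) = 0.07637 m

x = 0.076 m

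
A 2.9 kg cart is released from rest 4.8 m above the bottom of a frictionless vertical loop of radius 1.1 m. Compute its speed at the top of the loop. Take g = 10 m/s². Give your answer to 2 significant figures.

v = 7.2 m/s

Energy conservation: mgh = ½mv_top² + mg(2r)
v_top² = 2g(h − 2r) = 2(10)(4.8 − 2.200) = 52.00
v_top = 7.211 m/s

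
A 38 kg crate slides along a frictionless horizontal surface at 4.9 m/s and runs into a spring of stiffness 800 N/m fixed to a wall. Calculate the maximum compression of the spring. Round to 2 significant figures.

x = 1.1 m

Conservation of energy between contact and max compression: ½mv² = ½kx²
x = v√(m/k) = 4.9 × √(38/800) = 1.068 m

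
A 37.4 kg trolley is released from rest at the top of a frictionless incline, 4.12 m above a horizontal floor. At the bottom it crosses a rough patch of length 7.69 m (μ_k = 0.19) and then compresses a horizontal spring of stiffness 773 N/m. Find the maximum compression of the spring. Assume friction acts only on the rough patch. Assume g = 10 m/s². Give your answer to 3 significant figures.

x = 1.60 m

Initial energy: E₁ = mgh = (37.4)(10)(4.12) = 1540.9 J
Friction removes W_f = μ_k mg d = (0.19)(37.4)(10)(7.69) = 546.5 J
Energy reaching the spring: E = 1540.9 − 546.5 = 994.43 J
At max compression ½kx² = E ⇒ x = √(2E/k) = √(2 × 994.43/773) = 1.604 m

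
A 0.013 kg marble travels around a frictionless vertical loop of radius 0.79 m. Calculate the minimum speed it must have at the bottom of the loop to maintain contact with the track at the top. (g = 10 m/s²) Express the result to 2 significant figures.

At the top: mg = mv_top²/r ⇒ v_top² = gr = 7.900 m²/s²
Energy from bottom to top (height 2r): ½mv_bot² = ½mv_top² + mg(2r)
v_bot² = gr + 4gr = 5gr = 39.50
v_bot = √(5gr) = 6.285 m/s

v = 6.3 m/s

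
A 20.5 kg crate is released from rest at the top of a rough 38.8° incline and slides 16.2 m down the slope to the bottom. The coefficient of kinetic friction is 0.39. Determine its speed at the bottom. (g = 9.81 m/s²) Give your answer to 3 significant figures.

Work–energy: mg(L sinθ) − μ_k(mg cosθ)L = ½mv²
mgh = mgL sinθ = (20.5)(9.81)(16.2)sin38.8° = 2041.4 J
W_f = μ_k mg cosθ · L = (0.39)(20.5)(9.81)cos38.8°·16.2 = 990.2 J
½mv² = 2041.4 − 990.2 = 1051.2 J
v = √(2 × 1051.2/20.5) = 10.13 m/s

v = 10.1 m/s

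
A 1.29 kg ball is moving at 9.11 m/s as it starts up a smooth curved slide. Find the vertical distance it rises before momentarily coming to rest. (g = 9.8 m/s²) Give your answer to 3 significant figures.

By energy conservation, ½mv² = mgh
h = v²/(2g) = 9.11²/(2 × 9.8) = 4.234 m

h = 4.23 m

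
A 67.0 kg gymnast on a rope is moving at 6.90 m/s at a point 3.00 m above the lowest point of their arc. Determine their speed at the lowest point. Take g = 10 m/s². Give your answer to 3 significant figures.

Energy conservation between the two points: ½mv₀² + mgh = ½mv²
v² = v₀² + 2gh = (6.90)² + 2(10)(3.00) = 107.61
v = √107.61 = 10.37 m/s

v = 10.4 m/s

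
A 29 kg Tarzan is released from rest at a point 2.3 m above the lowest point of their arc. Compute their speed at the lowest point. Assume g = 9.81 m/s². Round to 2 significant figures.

Mechanical energy is conserved (no friction): mgh = ½mv²
v = √(2gh) = √(2 × 9.81 × 2.3) = √45.126 = 6.718 m/s

v = 6.7 m/s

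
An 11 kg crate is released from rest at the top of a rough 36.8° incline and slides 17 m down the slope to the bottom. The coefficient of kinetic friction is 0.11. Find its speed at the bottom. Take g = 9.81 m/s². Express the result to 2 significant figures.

Work–energy: mg(L sinθ) − μ_k(mg cosθ)L = ½mv²
mgh = mgL sinθ = (11)(9.81)(17)sin36.8° = 1098.9 J
W_f = μ_k mg cosθ · L = (0.11)(11)(9.81)cos36.8°·17 = 161.6 J
½mv² = 1098.9 − 161.6 = 937.31 J
v = √(2 × 937.31/11) = 13.05 m/s

v = 13 m/s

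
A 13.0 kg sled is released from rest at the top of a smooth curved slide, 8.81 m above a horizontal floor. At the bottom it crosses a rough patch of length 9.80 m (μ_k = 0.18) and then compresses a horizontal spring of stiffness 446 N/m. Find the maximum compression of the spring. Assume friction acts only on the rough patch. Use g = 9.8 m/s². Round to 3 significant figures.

Initial energy: E₁ = mgh = (13.0)(9.8)(8.81) = 1122.4 J
Friction removes W_f = μ_k mg d = (0.18)(13.0)(9.8)(9.80) = 224.7 J
Energy reaching the spring: E = 1122.4 − 224.7 = 897.66 J
At max compression ½kx² = E ⇒ x = √(2E/k) = √(2 × 897.66/446) = 2.006 m

x = 2.01 m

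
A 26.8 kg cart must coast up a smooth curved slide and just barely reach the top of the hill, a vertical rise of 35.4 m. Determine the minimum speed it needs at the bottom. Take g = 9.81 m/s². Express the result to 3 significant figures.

At the top it is momentarily at rest, so all KE converts to PE: ½mv² = mgh
v = √(2gh) = √(2 × 9.81 × 35.4) = 26.35 m/s

v = 26.4 m/s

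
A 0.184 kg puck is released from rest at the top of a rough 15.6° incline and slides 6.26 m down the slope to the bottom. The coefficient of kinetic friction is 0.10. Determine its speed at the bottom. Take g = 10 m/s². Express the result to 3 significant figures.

v = 4.65 m/s

Taking the bottom as reference, mgh = ½mv² + μ_k N L with h = L sinθ, N = mg cosθ:
mgh = mgL sinθ = (0.184)(10)(6.26)sin15.6° = 3.0975 J
W_f = μ_k mg cosθ · L = (0.10)(0.184)(10)cos15.6°·6.26 = 1.109 J
½mv² = 3.0975 − 1.109 = 1.9881 J
v = √(2 × 1.9881/0.184) = 4.649 m/s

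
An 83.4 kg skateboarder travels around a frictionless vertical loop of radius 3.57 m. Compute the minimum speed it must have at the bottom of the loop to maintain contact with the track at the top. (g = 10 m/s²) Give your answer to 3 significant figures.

At the top: mg = mv_top²/r ⇒ v_top² = gr = 35.70 m²/s²
Energy from bottom to top (height 2r): ½mv_bot² = ½mv_top² + mg(2r)
v_bot² = gr + 4gr = 5gr = 178.5
v_bot = √(5gr) = 13.36 m/s

v = 13.4 m/s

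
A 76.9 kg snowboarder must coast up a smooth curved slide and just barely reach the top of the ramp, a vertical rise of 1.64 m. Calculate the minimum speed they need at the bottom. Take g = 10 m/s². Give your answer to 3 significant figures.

v = 5.73 m/s

At the top they are momentarily at rest, so all KE converts to PE: ½mv² = mgh
v = √(2gh) = √(2 × 10 × 1.64) = 5.727 m/s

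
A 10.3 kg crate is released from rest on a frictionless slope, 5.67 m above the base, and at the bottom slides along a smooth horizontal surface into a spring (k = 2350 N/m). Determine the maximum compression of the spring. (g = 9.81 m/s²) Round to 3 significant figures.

Gravitational PE at the top equals spring PE at max compression: mgh = ½kx²
x = √(2mgh/k) = √(2 × 10.3 × 9.81 × 5.67 / 2350) = 0.6983 m

x = 0.698 m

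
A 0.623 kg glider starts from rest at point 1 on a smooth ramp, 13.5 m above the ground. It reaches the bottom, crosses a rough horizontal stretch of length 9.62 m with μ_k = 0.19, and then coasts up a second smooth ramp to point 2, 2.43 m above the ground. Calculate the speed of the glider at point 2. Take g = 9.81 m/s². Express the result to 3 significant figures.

Energy at 1: mgh₁ = (0.623)(9.81)(13.5) = 82.507 J
Friction loss: W_f = μ_k mg d = 11.17 J
At 2: ½mv² + mgh₂ = mgh₁ − W_f
½mv² = 82.507 − 11.17 − 14.851 = 56.485 J
v = √(2 × 56.485/0.623) = 13.47 m/s

v = 13.5 m/s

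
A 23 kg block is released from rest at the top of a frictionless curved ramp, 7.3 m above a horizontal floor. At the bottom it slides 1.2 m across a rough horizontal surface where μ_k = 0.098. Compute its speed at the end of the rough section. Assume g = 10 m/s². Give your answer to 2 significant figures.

Energy at the top = energy at the end + work done against friction:
mgh = ½mv² + μ_k m g d
W_f = μ_k mg d = (0.098)(23)(10)(1.2) = 27.05 J
½mv² = mgh − W_f = 1679.0 − 27.05 = 1652.0 J
v = √(2 × 1652.0/23) = 11.99 m/s

v = 12 m/s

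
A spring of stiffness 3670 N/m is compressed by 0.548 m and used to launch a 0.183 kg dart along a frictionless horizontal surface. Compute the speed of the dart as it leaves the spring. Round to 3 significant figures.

v = 77.6 m/s

Spring PE converts entirely to kinetic energy: ½kx² = ½mv²
v = x√(k/m) = 0.548 × √(3670/0.183) = 77.60 m/s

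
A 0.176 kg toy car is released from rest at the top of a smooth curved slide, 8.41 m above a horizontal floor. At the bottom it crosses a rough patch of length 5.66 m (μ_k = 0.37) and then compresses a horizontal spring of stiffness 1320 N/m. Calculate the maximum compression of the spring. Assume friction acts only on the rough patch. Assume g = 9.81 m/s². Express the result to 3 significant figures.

x = 0.129 m

Initial energy: E₁ = mgh = (0.176)(9.81)(8.41) = 14.520 J
Friction removes W_f = μ_k mg d = (0.37)(0.176)(9.81)(5.66) = 3.616 J
Energy reaching the spring: E = 14.520 − 3.616 = 10.905 J
At max compression ½kx² = E ⇒ x = √(2E/k) = √(2 × 10.905/1320) = 0.1285 m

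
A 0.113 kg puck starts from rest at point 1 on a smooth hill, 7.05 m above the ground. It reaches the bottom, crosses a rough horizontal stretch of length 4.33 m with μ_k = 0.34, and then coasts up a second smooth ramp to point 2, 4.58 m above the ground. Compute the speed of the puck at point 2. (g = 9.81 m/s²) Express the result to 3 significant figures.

Energy at 1: mgh₁ = (0.113)(9.81)(7.05) = 7.8151 J
Friction loss: W_f = μ_k mg d = 1.632 J
At 2: ½mv² + mgh₂ = mgh₁ − W_f
½mv² = 7.8151 − 1.632 − 5.0771 = 1.1061 J
v = √(2 × 1.1061/0.113) = 4.425 m/s

v = 4.42 m/s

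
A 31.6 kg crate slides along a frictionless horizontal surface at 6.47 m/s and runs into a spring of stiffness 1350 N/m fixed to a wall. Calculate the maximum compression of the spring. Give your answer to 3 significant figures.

x = 0.990 m

At max compression the crate is momentarily at rest: ½mv² = ½kx²
x = v√(m/k) = 6.47 × √(31.6/1350) = 0.9899 m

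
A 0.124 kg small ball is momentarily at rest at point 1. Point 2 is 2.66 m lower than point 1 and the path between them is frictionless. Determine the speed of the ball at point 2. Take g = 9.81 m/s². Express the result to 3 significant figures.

v = 7.22 m/s

Energy conservation between the two points: mgh = ½mv²
v = √(2gh) = √(2 × 9.81 × 2.66) = √52.189 = 7.224 m/s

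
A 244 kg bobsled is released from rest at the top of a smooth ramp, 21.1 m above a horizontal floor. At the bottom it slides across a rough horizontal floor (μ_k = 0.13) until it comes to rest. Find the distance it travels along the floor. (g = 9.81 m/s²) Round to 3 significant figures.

Applying the work–energy principle:
At rest all PE has been dissipated by friction: mgh = μ_k m g d
d = h/μ_k = 21.1/0.13 = 162.3 m

d = 162 m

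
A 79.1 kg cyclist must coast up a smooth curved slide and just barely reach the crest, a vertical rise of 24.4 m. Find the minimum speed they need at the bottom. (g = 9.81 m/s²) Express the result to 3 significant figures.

v = 21.9 m/s

At the top they are momentarily at rest, so all KE converts to PE: ½mv² = mgh
v = √(2gh) = √(2 × 9.81 × 24.4) = 21.88 m/s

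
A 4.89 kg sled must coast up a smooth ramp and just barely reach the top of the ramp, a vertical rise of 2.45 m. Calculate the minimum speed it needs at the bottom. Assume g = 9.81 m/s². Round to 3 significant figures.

At the top it is momentarily at rest, so all KE converts to PE: ½mv² = mgh
v = √(2gh) = √(2 × 9.81 × 2.45) = 6.933 m/s

v = 6.93 m/s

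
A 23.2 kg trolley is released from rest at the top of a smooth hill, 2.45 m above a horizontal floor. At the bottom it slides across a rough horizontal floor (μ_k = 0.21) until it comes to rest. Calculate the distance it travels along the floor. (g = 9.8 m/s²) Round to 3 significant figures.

d = 11.7 m

Applying the work–energy principle:
At rest all PE has been dissipated by friction: mgh = μ_k m g d
d = h/μ_k = 2.45/0.21 = 11.67 m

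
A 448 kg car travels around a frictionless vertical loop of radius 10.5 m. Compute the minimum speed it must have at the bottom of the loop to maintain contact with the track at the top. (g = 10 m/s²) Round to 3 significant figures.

v = 22.9 m/s

At the top: mg = mv_top²/r ⇒ v_top² = gr = 105.0 m²/s²
Energy from bottom to top (height 2r): ½mv_bot² = ½mv_top² + mg(2r)
v_bot² = gr + 4gr = 5gr = 525.0
v_bot = √(5gr) = 22.91 m/s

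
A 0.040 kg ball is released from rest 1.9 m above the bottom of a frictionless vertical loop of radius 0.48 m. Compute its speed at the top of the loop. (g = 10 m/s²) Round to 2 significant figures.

Energy conservation: mgh = ½mv_top² + mg(2r)
v_top² = 2g(h − 2r) = 2(10)(1.9 − 0.9600) = 18.80
v_top = 4.336 m/s

v = 4.3 m/s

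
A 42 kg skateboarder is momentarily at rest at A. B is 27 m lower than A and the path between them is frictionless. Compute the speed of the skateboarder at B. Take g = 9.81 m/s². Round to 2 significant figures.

v = 23 m/s

Mechanical energy is conserved (no friction): mgh = ½mv²
The mass cancels from both sides.
v = √(2gh) = √(2 × 9.81 × 27) = √529.74 = 23.02 m/s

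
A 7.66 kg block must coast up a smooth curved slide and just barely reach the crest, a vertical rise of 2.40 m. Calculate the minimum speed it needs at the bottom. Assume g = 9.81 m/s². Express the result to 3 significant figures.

v = 6.86 m/s

At the top it is momentarily at rest, so all KE converts to PE: ½mv² = mgh
v = √(2gh) = √(2 × 9.81 × 2.40) = 6.862 m/s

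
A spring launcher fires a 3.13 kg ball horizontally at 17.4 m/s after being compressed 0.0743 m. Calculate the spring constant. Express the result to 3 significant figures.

Energy stored in the spring equals the launch KE: ½kx² = ½mv²
k = mv²/x² = (3.13)(17.4)²/(0.0743)² = 171658 N/m

k = 172000 N/m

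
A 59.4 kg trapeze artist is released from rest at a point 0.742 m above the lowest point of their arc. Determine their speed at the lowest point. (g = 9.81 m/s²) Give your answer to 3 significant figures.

Equating total energy at the two states: mgh = ½mv²
v = √(2gh) = √(2 × 9.81 × 0.742) = √14.558 = 3.815 m/s

v = 3.82 m/s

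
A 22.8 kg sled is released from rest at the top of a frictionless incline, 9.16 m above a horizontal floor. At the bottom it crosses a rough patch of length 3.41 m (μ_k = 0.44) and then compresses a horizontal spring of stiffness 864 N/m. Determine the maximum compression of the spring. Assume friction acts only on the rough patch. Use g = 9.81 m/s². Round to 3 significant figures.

x = 1.99 m

Initial energy: E₁ = mgh = (22.8)(9.81)(9.16) = 2048.8 J
Friction removes W_f = μ_k mg d = (0.44)(22.8)(9.81)(3.41) = 335.6 J
Energy reaching the spring: E = 2048.8 − 335.6 = 1713.2 J
At max compression ½kx² = E ⇒ x = √(2E/k) = √(2 × 1713.2/864) = 1.991 m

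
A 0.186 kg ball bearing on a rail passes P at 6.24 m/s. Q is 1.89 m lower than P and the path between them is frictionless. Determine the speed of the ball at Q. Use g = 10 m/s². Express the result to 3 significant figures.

By conservation of mechanical energy, ½mv₀² + mgh = ½mv²
The mass cancels from both sides.
v² = v₀² + 2gh = (6.24)² + 2(10)(1.89) = 76.738
v = √76.738 = 8.760 m/s

v = 8.76 m/s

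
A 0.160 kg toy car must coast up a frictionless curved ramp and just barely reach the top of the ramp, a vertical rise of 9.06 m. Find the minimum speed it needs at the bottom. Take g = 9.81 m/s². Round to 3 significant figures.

At the top it is momentarily at rest, so all KE converts to PE: ½mv² = mgh
v = √(2gh) = √(2 × 9.81 × 9.06) = 13.33 m/s

v = 13.3 m/s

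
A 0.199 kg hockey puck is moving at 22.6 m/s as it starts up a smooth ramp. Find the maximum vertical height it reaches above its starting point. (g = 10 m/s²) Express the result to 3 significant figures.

h = 25.5 m

Setting KE at the bottom equal to PE gained: ½mv² = mgh
h = v²/(2g) = 22.6²/(2 × 10) = 25.54 m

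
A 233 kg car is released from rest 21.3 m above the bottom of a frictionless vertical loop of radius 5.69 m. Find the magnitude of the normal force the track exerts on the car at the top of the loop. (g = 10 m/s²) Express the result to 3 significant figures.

N = 5790 N

Energy from release to top (height 2r): mgh = ½mv_top² + mg(2r)
v_top² = 2g(h − 2r) = 2(10)(21.3 − 11.38) = 198.40 m²/s²
At the top, both N and weight point toward the centre: N + mg = mv_top²/r
N = m(v_top²/r − g) = 233(198.40/5.69 − 10) = 5794 N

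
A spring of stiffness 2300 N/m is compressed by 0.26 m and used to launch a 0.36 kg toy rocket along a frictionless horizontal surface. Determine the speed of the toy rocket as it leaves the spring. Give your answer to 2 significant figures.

Conservation of energy: ½kx² = ½mv²
v = x√(k/m) = 0.26 × √(2300/0.36) = 20.78 m/s

v = 21 m/s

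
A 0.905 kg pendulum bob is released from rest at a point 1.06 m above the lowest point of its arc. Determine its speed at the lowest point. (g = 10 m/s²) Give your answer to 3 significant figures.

v = 4.60 m/s

By conservation of mechanical energy, mgh = ½mv²
v = √(2gh) = √(2 × 10 × 1.06) = √21.200 = 4.604 m/s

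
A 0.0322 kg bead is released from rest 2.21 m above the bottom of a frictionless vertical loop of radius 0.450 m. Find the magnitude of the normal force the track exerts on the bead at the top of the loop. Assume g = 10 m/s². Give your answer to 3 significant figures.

Energy from release to top (height 2r): mgh = ½mv_top² + mg(2r)
v_top² = 2g(h − 2r) = 2(10)(2.21 − 0.9000) = 26.200 m²/s²
At the top, both N and weight point toward the centre: N + mg = mv_top²/r
N = m(v_top²/r − g) = 0.0322(26.200/0.450 − 10) = 1.553 N

N = 1.55 N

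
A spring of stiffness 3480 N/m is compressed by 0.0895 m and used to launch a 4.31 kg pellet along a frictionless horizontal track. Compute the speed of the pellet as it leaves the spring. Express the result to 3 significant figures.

The pellet leaves the spring when the spring is at natural length, so ½kx² = ½mv²
v = x√(k/m) = 0.0895 × √(3480/4.31) = 2.543 m/s

v = 2.54 m/s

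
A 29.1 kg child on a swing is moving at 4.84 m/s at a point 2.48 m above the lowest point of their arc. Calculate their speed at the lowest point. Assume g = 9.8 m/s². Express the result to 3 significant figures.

v = 8.49 m/s

Mechanical energy is conserved (no friction): ½mv₀² + mgh = ½mv²
The mass cancels from both sides.
v² = v₀² + 2gh = (4.84)² + 2(9.8)(2.48) = 72.034
v = √72.034 = 8.487 m/s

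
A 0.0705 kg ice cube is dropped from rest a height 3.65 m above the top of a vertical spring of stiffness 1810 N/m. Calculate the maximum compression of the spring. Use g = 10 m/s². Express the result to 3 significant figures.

Measuring PE from the top of the relaxed spring, at max compression the cube has dropped H + x with zero KE, so:
mg(H + x) = ½kx²
½(1810)x² − (0.0705)(10)x − (0.0705)(10)(3.65) = 0
905.0x² − 0.7050x − 2.573 = 0
x = [0.7050 + √(0.4970 + 9315.2)]/(2 × 905.0) = 0.05371 m

x = 0.0537 m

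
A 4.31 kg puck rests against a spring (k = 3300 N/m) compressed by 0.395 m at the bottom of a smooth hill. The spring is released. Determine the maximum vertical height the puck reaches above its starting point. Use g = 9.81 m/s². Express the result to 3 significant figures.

h = 6.09 m

At maximum height the puck is at rest, so ½kx² = mgh
h = kx²/(2mg) = (3300)(0.395)²/(2 × 4.31 × 9.81) = 6.089 m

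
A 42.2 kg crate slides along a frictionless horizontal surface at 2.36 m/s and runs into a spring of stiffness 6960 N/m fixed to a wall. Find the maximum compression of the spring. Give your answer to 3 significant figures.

At max compression the crate is momentarily at rest: ½mv² = ½kx²
x = v√(m/k) = 2.36 × √(42.2/6960) = 0.1838 m

x = 0.184 m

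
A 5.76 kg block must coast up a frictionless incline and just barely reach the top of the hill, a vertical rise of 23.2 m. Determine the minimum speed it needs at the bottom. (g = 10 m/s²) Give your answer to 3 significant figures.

At the top it is momentarily at rest, so all KE converts to PE: ½mv² = mgh
v = √(2gh) = √(2 × 10 × 23.2) = 21.54 m/s

v = 21.5 m/s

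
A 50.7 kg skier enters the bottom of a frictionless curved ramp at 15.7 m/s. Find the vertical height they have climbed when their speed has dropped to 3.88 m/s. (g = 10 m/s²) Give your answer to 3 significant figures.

h = 11.6 m

Energy balance between the two points: ½mv₁² = ½mv₂² + mgh
h = (v₁² − v₂²)/(2g) = (15.7² − 3.88²)/(2 × 10) = 11.57 m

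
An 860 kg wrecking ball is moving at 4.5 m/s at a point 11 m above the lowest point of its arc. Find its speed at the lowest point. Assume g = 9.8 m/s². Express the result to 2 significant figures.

v = 15 m/s

By conservation of mechanical energy, ½mv₀² + mgh = ½mv²
The mass cancels from both sides.
v² = v₀² + 2gh = (4.5)² + 2(9.8)(11) = 235.85
v = √235.85 = 15.36 m/s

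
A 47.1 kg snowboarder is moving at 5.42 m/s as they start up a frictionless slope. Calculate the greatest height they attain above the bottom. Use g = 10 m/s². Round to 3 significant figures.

Setting KE at the bottom equal to PE gained: ½mv² = mgh
h = v²/(2g) = 5.42²/(2 × 10) = 1.469 m

h = 1.47 m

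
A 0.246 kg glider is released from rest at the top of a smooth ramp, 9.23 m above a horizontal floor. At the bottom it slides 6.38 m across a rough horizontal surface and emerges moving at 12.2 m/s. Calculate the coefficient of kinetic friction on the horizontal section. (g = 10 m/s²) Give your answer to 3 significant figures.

Energy at the top = energy at the end + work done against friction:
mgh = ½mv² + μ_k m g d
mgh = 22.706 J; ½mv² = 18.307 J
W_f = 22.706 − 18.307 = 4.398 J
μ_k = W_f/(mg·d) = 4.398/(2.460 × 6.38) = 0.2803

μ_k = 0.280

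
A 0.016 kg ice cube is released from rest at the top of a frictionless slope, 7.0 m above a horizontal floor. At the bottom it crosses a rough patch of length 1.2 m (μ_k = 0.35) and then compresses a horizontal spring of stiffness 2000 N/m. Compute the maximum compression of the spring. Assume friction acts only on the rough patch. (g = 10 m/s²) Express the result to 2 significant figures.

x = 0.032 m

Initial energy: E₁ = mgh = (0.016)(10)(7.0) = 1.1200 J
Friction removes W_f = μ_k mg d = (0.35)(0.016)(10)(1.2) = 0.06720 J
Energy reaching the spring: E = 1.1200 − 0.06720 = 1.0528 J
At max compression ½kx² = E ⇒ x = √(2E/k) = √(2 × 1.0528/2000) = 0.03245 m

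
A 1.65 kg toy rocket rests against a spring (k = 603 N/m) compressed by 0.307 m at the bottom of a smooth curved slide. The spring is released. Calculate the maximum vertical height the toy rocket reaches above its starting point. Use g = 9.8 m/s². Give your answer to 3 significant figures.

At maximum height the toy rocket is at rest, so ½kx² = mgh
h = kx²/(2mg) = (603)(0.307)²/(2 × 1.65 × 9.8) = 1.757 m

h = 1.76 m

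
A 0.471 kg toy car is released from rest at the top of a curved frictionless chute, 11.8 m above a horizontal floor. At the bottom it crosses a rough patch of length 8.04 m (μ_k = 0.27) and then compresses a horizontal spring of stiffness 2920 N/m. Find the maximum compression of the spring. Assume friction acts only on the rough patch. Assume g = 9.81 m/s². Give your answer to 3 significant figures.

Initial energy: E₁ = mgh = (0.471)(9.81)(11.8) = 54.522 J
Friction removes W_f = μ_k mg d = (0.27)(0.471)(9.81)(8.04) = 10.03 J
Energy reaching the spring: E = 54.522 − 10.03 = 44.492 J
At max compression ½kx² = E ⇒ x = √(2E/k) = √(2 × 44.492/2920) = 0.1746 m

x = 0.175 m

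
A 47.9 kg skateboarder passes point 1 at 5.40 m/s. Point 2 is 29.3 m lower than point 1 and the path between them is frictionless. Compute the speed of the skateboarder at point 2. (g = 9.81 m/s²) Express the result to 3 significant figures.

v = 24.6 m/s

Energy conservation between the two points: ½mv₀² + mgh = ½mv²
v² = v₀² + 2gh = (5.40)² + 2(9.81)(29.3) = 604.03
v = √604.03 = 24.58 m/s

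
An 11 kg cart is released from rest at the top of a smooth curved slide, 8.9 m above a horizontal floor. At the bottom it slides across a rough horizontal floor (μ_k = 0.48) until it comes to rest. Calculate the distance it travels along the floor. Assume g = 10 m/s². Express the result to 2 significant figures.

Energy at the top = energy at the end + work done against friction:
At rest all PE has been dissipated by friction: mgh = μ_k m g d
d = h/μ_k = 8.9/0.48 = 18.54 m

d = 19 m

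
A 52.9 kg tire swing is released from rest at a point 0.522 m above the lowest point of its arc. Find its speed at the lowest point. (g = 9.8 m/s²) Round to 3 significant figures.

Mechanical energy is conserved (no friction): mgh = ½mv²
v = √(2gh) = √(2 × 9.8 × 0.522) = √10.231 = 3.199 m/s

v = 3.20 m/s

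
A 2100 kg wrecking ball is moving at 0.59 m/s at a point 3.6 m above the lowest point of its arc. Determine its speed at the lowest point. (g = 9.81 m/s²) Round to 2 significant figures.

Equating total energy at the two states: ½mv₀² + mgh = ½mv²
v² = v₀² + 2gh = (0.59)² + 2(9.81)(3.6) = 70.980
v = √70.980 = 8.425 m/s

v = 8.4 m/s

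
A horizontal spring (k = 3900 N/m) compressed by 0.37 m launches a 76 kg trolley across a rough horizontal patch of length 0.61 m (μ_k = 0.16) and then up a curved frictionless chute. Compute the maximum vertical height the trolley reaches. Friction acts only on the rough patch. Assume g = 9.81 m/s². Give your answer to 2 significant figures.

h = 0.26 m

Spring energy: E₀ = ½kx² = ½(3900)(0.37)² = 266.95 J
Friction: W_f = μ_k mg d = (0.16)(76)(9.81)(0.61) = 72.77 J
Energy at base of ramp: E = 266.95 − 72.77 = 194.19 J
At max height all remaining energy is PE: mgh = E ⇒ h = E/(mg) = 194.19/(76 × 9.81) = 0.2605 m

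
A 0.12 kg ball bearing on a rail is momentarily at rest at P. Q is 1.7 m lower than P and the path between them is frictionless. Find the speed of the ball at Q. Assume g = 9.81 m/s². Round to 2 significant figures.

v = 5.8 m/s

By conservation of mechanical energy, mgh = ½mv²
v = √(2gh) = √(2 × 9.81 × 1.7) = √33.354 = 5.775 m/s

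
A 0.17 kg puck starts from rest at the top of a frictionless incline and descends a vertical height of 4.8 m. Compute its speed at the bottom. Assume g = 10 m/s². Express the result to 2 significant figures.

Energy conservation between the two points: mgh = ½mv²
v = √(2gh) = √(2 × 10 × 4.8) = √96.000 = 9.798 m/s

v = 9.8 m/s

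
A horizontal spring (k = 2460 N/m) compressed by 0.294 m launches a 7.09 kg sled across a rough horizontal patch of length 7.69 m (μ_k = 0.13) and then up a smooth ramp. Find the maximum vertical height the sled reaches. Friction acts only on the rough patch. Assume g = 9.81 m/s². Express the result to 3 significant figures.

Spring energy: E₀ = ½kx² = ½(2460)(0.294)² = 106.32 J
Friction: W_f = μ_k mg d = (0.13)(7.09)(9.81)(7.69) = 69.53 J
Energy at base of ramp: E = 106.32 − 69.53 = 36.784 J
At max height all remaining energy is PE: mgh = E ⇒ h = E/(mg) = 36.784/(7.09 × 9.81) = 0.5289 m

h = 0.529 m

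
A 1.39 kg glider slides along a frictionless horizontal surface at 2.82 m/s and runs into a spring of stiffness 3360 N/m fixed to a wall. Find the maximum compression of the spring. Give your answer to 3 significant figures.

x = 0.0574 m

All KE is stored as spring PE at maximum compression: ½mv² = ½kx²
x = v√(m/k) = 2.82 × √(1.39/3360) = 0.05736 m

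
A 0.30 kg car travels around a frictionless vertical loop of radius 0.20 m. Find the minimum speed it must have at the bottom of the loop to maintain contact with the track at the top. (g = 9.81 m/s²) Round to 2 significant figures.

v = 3.1 m/s

At the top: mg = mv_top²/r ⇒ v_top² = gr = 1.962 m²/s²
Energy from bottom to top (height 2r): ½mv_bot² = ½mv_top² + mg(2r)
v_bot² = gr + 4gr = 5gr = 9.810
v_bot = √(5gr) = 3.132 m/s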